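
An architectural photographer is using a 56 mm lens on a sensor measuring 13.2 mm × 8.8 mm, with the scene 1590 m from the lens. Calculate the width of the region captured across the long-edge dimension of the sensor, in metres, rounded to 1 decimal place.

374.8 m

dₒ: 1590 m = 1.59e+06 mm.
Similar triangles through the lens centre give W/dₒ = w/dᵢ; with 1/f = 1/dₒ + 1/dᵢ this gives W = w·(dₒ − f)/f.
W = 13.2 mm × (1.59e+06 − 56) / 56 = 13.2 × 28391.8571 ≈ 374772.514 mm = 374.773 m.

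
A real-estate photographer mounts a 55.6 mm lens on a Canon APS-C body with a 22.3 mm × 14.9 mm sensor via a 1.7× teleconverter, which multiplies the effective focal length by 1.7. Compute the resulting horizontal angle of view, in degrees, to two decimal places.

13.46°

Effective focal length f = 55.6 × 1.7 = 94.52 mm.
α = 2·arctan(22.3 / (2 × 94.52)) = 2·arctan(0.11796) ≈ 13.4555°.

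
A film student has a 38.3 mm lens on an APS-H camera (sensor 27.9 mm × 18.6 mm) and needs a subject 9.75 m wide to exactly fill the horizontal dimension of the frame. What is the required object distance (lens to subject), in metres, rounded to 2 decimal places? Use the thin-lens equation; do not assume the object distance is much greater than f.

W: 9.75 m = 9750 mm.
Magnification m = w/W = dᵢ/dₒ; combined with 1/f = 1/dₒ + 1/dᵢ this gives dₒ = f·(1 + W/w).
dₒ = 38.3 mm × (1 + 9750/27.9) = 38.3 × 350.4624 ≈ 13422.709 mm = 13.4227 m.

13.42 m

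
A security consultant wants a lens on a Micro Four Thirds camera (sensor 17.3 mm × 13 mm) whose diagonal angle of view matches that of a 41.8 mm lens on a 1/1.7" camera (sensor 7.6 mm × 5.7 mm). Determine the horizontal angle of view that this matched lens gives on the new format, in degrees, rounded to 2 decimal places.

10.38°

Sensor diagonal = √(7.6² + 5.7²) = √90.2500 ≈ 9.5000 mm.
Sensor diagonal = √(17.3² + 13²) = √468.2900 ≈ 21.6400 mm.
Equal diagonal AOV ⇒ f₂ = f₁ · 21.6400/9.5000 = 41.8 × 2.27790 ≈ 95.2160 mm.
Horizontal AOV on the new format = 2·arctan(17.3 / (2 × 95.2160)) = 2·arctan(0.09085) ≈ 10.3817°.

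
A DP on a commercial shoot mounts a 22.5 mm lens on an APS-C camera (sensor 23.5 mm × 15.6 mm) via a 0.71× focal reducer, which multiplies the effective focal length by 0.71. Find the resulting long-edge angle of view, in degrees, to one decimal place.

72.7°

Effective focal length f = 22.5 × 0.71 = 15.975 mm.
α = 2·arctan(23.5 / (2 × 15.975)) = 2·arctan(0.73552) ≈ 72.6708°.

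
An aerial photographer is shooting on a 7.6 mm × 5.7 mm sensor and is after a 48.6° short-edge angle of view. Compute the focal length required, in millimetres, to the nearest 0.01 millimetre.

6.31 mm

From α = 2·arctan(h/2f) we get f = h / (2·tan(α/2)).
With h = 5.7 mm and α/2 = 24.3°, tan(α/2) ≈ 0.45152, so f ≈ 5.7 / 0.90303 ≈ 6.3121 mm.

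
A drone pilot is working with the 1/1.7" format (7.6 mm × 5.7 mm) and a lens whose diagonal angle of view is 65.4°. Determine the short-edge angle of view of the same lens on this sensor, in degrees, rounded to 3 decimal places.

Sensor diagonal = √(7.6² + 5.7²) = √90.2500 ≈ 9.5000 mm.
From the diagonal AOV: f = 9.5000 / (2·tan(32.7°)) = 9.5000 / 1.28398 ≈ 7.3989 mm.
Short-edge AOV = 2·arctan(5.7 / (2 × 7.3989)) = 2·arctan(0.38519) ≈ 42.1327°.

42.133°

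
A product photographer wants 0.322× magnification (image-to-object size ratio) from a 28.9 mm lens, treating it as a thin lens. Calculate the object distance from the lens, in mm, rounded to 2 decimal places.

With m = dᵢ/dₒ and 1/f = 1/dₒ + 1/dᵢ, substituting dᵢ = m·dₒ gives 1/f = (1 + 1/m)/dₒ, hence dₒ = f·(1 + 1/m).
dₒ = 28.9 × (1 + 1/0.322) = 28.9 × 4.10559 ≈ 118.652 mm.

118.65 mm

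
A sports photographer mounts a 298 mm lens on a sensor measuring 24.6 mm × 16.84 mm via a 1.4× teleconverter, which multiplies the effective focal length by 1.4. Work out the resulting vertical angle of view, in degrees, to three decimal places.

2.312°

Effective focal length f = 298 × 1.4 = 417.2 mm.
α = 2·arctan(16.84 / (2 × 417.2)) = 2·arctan(0.02018) ≈ 2.3124°.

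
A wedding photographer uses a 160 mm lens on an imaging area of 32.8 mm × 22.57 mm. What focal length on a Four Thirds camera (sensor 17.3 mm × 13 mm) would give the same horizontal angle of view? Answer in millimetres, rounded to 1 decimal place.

Equal angle of view means equal width/f ratio, so f₂ = f₁ · (width₂/width₁) = 160 × 17.3/32.8.
f₂ = 160 × 0.52744 ≈ 84.390 mm.

84.4 mm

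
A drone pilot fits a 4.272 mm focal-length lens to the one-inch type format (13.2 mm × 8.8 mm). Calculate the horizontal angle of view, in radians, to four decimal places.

Angle of view α = 2·arctan(w/2f) with w = 13.2 mm and f = 4.272 mm.
w/2f = 1.54494; arctan(1.54494) ≈ 0.9963 rad, so α ≈ 1.9927 rad.

1.9927 rad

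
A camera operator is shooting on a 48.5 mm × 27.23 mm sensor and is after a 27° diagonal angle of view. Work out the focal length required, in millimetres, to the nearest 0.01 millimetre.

115.84 mm

Sensor diagonal = √(48.5² + 27.23²) = √3093.7229 ≈ 55.6212 mm.
From α = 2·arctan(d/2f) we get f = d / (2·tan(α/2)).
With d = 55.6212 mm and α/2 = 13.5°, tan(α/2) ≈ 0.24008, so f ≈ 55.6212 / 0.48016 ≈ 115.8396 mm.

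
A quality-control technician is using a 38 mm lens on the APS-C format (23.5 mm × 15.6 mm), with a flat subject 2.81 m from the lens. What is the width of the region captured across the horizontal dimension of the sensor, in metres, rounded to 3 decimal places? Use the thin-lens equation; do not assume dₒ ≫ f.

1.714 m

dₒ: 2.81 m = 2810 mm.
Similar triangles through the lens centre give W/dₒ = w/dᵢ; with 1/f = 1/dₒ + 1/dᵢ this gives W = w·(dₒ − f)/f.
W = 23.5 mm × (2810 − 38) / 38 = 23.5 × 72.9474 ≈ 1714.263 mm = 1.71426 m.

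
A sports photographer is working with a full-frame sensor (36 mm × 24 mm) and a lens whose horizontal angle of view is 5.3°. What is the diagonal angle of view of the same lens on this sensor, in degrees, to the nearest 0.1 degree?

6.4°

From the horizontal AOV: f = 36 / (2·tan(2.65°)) = 36 / 0.09257 ≈ 388.9013 mm.
Sensor diagonal = √(36² + 24²) = √1872.0000 ≈ 43.2666 mm.
Diagonal AOV = 2·arctan(43.2666 / (2 × 388.9013)) = 2·arctan(0.05563) ≈ 6.3678°.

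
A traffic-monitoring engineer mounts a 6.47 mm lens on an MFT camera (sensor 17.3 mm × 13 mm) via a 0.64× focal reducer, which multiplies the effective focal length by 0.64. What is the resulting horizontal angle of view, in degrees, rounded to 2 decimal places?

128.84°

Effective focal length f = 6.47 × 0.64 = 4.1408 mm.
α = 2·arctan(17.3 / (2 × 4.1408)) = 2·arctan(2.08897) ≈ 128.8386°.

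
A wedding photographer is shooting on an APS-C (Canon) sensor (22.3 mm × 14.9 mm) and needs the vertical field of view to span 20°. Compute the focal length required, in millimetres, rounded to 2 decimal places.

From α = 2·arctan(h/2f) we get f = h / (2·tan(α/2)).
With h = 14.9 mm and α/2 = 10°, tan(α/2) ≈ 0.17633, so f ≈ 14.9 / 0.35265 ≈ 42.2510 mm.

42.25 mm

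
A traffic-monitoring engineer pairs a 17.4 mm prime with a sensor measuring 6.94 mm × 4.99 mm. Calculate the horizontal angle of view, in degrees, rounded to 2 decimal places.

22.56°

Angle of view α = 2·arctan(w/2f) with w = 6.94 mm and f = 17.4 mm.
w/2f = 0.19943; arctan(0.19943) ≈ 11.2783°, so α ≈ 22.5565°.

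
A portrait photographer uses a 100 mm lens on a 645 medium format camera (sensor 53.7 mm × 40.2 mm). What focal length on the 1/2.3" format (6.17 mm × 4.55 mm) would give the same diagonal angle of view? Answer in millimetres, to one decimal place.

11.4 mm

Sensor diagonal = √(53.7² + 40.2²) = √4499.7300 ≈ 67.0800 mm.
Sensor diagonal = √(6.17² + 4.55²) = √58.7714 ≈ 7.6663 mm.
Equal angle of view means equal diagonal/f ratio, so f₂ = f₁ · (diagonal₂/diagonal₁) = 100 × 7.6663/67.0800.
f₂ = 100 × 0.11429 ≈ 11.429 mm.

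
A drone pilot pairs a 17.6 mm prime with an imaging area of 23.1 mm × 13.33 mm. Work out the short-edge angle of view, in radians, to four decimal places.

Angle of view α = 2·arctan(h/2f) with h = 13.33 mm and f = 17.6 mm.
h/2f = 0.37869; arctan(0.37869) ≈ 0.3620 rad, so α ≈ 0.7240 rad.

0.7240 rad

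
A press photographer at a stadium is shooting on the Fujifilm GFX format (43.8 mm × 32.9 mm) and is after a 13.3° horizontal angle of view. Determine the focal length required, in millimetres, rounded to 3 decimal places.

From α = 2·arctan(w/2f) we get f = w / (2·tan(α/2)).
With w = 43.8 mm and α/2 = 6.65°, tan(α/2) ≈ 0.11659, so f ≈ 43.8 / 0.23318 ≈ 187.8403 mm.

187.840 mm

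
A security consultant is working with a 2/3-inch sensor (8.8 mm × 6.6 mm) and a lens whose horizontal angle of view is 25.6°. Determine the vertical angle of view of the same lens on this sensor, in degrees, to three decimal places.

From the horizontal AOV: f = 8.8 / (2·tan(12.8°)) = 8.8 / 0.45439 ≈ 19.3667 mm.
Vertical AOV = 2·arctan(6.6 / (2 × 19.3667)) = 2·arctan(0.17040) ≈ 19.3402°.

19.340°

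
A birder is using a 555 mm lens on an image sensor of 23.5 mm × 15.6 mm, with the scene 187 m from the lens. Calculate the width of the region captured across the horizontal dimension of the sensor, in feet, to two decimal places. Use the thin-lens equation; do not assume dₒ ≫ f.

dₒ: 187 m = 187000 mm.
Similar triangles through the lens centre give W/dₒ = w/dᵢ; with 1/f = 1/dₒ + 1/dᵢ this gives W = w·(dₒ − f)/f.
W = 23.5 mm × (187000 − 555) / 555 = 23.5 × 335.9369 ≈ 7894.518 mm = 7894.518/304.8 ft = 25.9007 ft.

25.90 ft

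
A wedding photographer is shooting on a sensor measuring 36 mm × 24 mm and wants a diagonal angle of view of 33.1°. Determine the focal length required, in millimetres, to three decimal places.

Sensor diagonal = √(36² + 24²) = √1872.0000 ≈ 43.2666 mm.
From α = 2·arctan(d/2f) we get f = d / (2·tan(α/2)).
With d = 43.2666 mm and α/2 = 16.55°, tan(α/2) ≈ 0.29716, so f ≈ 43.2666 / 0.59433 ≈ 72.7995 mm.

72.799 mm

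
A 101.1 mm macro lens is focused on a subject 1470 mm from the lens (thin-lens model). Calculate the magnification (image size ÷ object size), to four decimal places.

0.0739×

Thin lens: 1/f = 1/dₒ + 1/dᵢ → 1/dᵢ = 1/101.1 − 1/1470 = 0.0092109 mm⁻¹, so dᵢ ≈ 108.5667 mm.
Magnification m = dᵢ/dₒ = 108.5667/1470 ≈ 0.07385.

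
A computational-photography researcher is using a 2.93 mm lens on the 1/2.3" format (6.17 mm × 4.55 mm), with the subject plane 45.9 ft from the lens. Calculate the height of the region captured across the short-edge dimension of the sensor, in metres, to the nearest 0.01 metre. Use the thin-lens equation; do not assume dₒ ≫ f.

21.72 m

dₒ: 45.9 ft × 304.8 mm/ft = 13990.32 mm.
Similar triangles through the lens centre give W/dₒ = h/dᵢ; with 1/f = 1/dₒ + 1/dᵢ this gives W = h·(dₒ − f)/f.
W = 4.55 mm × (13990.3 − 2.93) / 2.93 = 4.55 × 4773.8531 ≈ 21721.032 mm = 21.721 m.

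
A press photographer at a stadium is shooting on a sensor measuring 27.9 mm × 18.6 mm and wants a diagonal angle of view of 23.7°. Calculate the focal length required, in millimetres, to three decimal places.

79.905 mm

Sensor diagonal = √(27.9² + 18.6²) = √1124.3700 ≈ 33.5316 mm.
From α = 2·arctan(d/2f) we get f = d / (2·tan(α/2)).
With d = 33.5316 mm and α/2 = 11.85°, tan(α/2) ≈ 0.20982, so f ≈ 33.5316 / 0.41964 ≈ 79.9050 mm.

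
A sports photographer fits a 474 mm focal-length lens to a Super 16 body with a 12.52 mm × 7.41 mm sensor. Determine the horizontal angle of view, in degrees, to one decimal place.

Angle of view α = 2·arctan(w/2f) with w = 12.52 mm and f = 474 mm.
w/2f = 0.01321; arctan(0.01321) ≈ 0.7566°, so α ≈ 1.5133°.

1.5°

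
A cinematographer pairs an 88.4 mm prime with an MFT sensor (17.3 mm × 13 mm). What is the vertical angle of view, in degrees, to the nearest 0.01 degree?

Angle of view α = 2·arctan(h/2f) with h = 13 mm and f = 88.4 mm.
h/2f = 0.07353; arctan(0.07353) ≈ 4.2054°, so α ≈ 8.4107°.

8.41°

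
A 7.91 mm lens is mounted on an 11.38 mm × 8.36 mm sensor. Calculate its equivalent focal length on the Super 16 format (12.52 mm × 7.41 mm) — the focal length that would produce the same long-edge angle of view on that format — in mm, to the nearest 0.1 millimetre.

Equal angle of view means equal width/f ratio, so f₂ = f₁ · (width₂/width₁) = 7.91 × 12.52/11.38.
f₂ = 7.91 × 1.10018 ≈ 8.702 mm.

8.7 mm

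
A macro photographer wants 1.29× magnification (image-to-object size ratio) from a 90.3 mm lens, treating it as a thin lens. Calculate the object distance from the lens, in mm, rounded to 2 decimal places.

With m = dᵢ/dₒ and 1/f = 1/dₒ + 1/dᵢ, substituting dᵢ = m·dₒ gives 1/f = (1 + 1/m)/dₒ, hence dₒ = f·(1 + 1/m).
dₒ = 90.3 × (1 + 1/1.29) = 90.3 × 1.77519 ≈ 160.300 mm.

160.30 mm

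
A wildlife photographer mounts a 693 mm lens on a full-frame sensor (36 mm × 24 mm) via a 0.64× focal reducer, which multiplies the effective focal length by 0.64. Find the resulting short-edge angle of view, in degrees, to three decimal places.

3.100°

Effective focal length f = 693 × 0.64 = 443.52 mm.
α = 2·arctan(24 / (2 × 443.52)) = 2·arctan(0.02706) ≈ 3.0997°.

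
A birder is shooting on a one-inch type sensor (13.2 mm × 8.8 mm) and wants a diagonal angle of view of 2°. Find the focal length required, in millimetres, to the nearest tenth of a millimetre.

454.4 mm

Sensor diagonal = √(13.2² + 8.8²) = √251.6800 ≈ 15.8644 mm.
From α = 2·arctan(d/2f) we get f = d / (2·tan(α/2)).
With d = 15.8644 mm and α/2 = 1°, tan(α/2) ≈ 0.01746, so f ≈ 15.8644 / 0.03491 ≈ 454.4362 mm.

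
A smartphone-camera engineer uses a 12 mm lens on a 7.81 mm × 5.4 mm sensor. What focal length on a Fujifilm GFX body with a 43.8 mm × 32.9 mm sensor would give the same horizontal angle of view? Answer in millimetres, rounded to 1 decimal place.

67.3 mm

Equal angle of view means equal width/f ratio, so f₂ = f₁ · (width₂/width₁) = 12 × 43.8/7.81.
f₂ = 12 × 5.60819 ≈ 67.298 mm.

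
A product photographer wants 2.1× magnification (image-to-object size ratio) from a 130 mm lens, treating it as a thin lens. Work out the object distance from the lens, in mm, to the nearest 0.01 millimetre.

With m = dᵢ/dₒ and 1/f = 1/dₒ + 1/dᵢ, substituting dᵢ = m·dₒ gives 1/f = (1 + 1/m)/dₒ, hence dₒ = f·(1 + 1/m).
dₒ = 130 × (1 + 1/2.1) = 130 × 1.47619 ≈ 191.905 mm.

191.90 mm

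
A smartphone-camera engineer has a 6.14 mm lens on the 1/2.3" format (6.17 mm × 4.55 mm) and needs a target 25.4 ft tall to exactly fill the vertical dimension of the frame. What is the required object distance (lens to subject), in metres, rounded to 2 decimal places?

10.45 m

W: 25.4 ft × 304.8 mm/ft = 7741.92 mm.
Magnification m = h/W = dᵢ/dₒ; combined with 1/f = 1/dₒ + 1/dᵢ this gives dₒ = f·(1 + W/h).
dₒ = 6.14 mm × (1 + 7741.92/4.55) = 6.14 × 1702.5208 ≈ 10453.478 mm = 10.4535 m.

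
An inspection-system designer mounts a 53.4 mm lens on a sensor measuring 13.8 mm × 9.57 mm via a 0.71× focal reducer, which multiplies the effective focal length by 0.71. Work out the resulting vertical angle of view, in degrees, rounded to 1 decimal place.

Effective focal length f = 53.4 × 0.71 = 37.914 mm.
α = 2·arctan(9.57 / (2 × 37.914)) = 2·arctan(0.12621) ≈ 14.3862°.

14.4°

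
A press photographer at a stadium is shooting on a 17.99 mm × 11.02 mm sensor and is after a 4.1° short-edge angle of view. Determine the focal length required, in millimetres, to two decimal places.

153.93 mm

From α = 2·arctan(h/2f) we get f = h / (2·tan(α/2)).
With h = 11.02 mm and α/2 = 2.05°, tan(α/2) ≈ 0.03579, so f ≈ 11.02 / 0.07159 ≈ 153.9342 mm.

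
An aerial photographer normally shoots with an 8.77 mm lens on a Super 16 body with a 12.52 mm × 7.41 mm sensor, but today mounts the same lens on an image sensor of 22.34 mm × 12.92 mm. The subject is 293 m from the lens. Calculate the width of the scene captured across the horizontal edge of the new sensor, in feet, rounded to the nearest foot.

2449 ft

The focal length stays 8.77 mm; the relevant sensor dimension is now w = 22.34 mm. Object distance dₒ = 293 m = 293000 mm.
Thin-lens field width W = w·(dₒ − f)/f = 22.34 × (293000 − 8.77)/8.77 ≈ 746342.540 mm = 746342.540/304.8 ft = 2448.63 ft.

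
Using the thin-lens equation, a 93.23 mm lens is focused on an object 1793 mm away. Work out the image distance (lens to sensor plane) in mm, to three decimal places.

1/dᵢ = 1/f − 1/dₒ = 1/93.23 − 1/1793 = 0.0101684 mm⁻¹.
dᵢ = 1/0.0101684 ≈ 98.3435 mm.

98.344 mm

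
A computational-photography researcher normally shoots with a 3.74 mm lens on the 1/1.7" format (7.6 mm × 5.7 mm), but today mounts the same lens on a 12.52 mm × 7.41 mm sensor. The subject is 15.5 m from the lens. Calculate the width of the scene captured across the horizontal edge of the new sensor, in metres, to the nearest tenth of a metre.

51.9 m

The focal length stays 3.74 mm; the relevant sensor dimension is now w = 12.52 mm. Object distance dₒ = 15.5 m = 15500 mm.
Thin-lens field width W = w·(dₒ − f)/f = 12.52 × (15500 − 3.74)/3.74 ≈ 51875.181 mm = 51.8752 m.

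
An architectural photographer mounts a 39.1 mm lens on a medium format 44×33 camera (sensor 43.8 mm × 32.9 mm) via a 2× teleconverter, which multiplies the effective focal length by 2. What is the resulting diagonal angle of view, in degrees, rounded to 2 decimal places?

38.61°

Effective focal length f = 39.1 × 2 = 78.2 mm.
Sensor diagonal = √(43.8² + 32.9²) = √3000.8500 ≈ 54.7800 mm.
α = 2·arctan(54.780 / (2 × 78.2)) = 2·arctan(0.35026) ≈ 38.6062°.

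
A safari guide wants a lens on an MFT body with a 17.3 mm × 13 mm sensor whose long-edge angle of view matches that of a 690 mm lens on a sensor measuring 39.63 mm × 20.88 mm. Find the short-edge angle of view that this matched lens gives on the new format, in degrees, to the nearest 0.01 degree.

Equal long-edge AOV ⇒ f₂ = f₁ · 17.3/39.63 = 690 × 0.43654 ≈ 301.2112 mm.
Short-edge AOV on the new format = 2·arctan(13 / (2 × 301.2112)) = 2·arctan(0.02158) ≈ 2.4724°.

2.47°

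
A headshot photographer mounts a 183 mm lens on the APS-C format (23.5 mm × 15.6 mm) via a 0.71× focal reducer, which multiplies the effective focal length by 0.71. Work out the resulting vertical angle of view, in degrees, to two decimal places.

Effective focal length f = 183 × 0.71 = 129.93 mm.
α = 2·arctan(15.6 / (2 × 129.93)) = 2·arctan(0.06003) ≈ 6.8710°.

6.87°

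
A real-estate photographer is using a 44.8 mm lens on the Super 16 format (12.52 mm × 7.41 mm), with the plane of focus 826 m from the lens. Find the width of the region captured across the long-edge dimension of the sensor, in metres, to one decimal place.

230.8 m

dₒ: 826 m = 826000 mm.
Similar triangles through the lens centre give W/dₒ = w/dᵢ; with 1/f = 1/dₒ + 1/dᵢ this gives W = w·(dₒ − f)/f.
W = 12.52 mm × (826000 − 44.8) / 44.8 = 12.52 × 18436.5000 ≈ 230824.980 mm = 230.825 m.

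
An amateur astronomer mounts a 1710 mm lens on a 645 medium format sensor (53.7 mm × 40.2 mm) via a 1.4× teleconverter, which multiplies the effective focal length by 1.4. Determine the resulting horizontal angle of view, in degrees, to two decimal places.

1.29°

Effective focal length f = 1710 × 1.4 = 2394 mm.
α = 2·arctan(53.7 / (2 × 2394)) = 2·arctan(0.01122) ≈ 1.2852°.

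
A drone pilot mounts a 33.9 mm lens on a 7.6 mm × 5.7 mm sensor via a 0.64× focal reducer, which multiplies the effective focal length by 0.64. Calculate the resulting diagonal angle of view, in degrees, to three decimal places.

Effective focal length f = 33.9 × 0.64 = 21.696 mm.
Sensor diagonal = √(7.6² + 5.7²) = √90.2500 ≈ 9.5000 mm.
α = 2·arctan(9.500 / (2 × 21.696)) = 2·arctan(0.21893) ≈ 24.6983°.

24.698°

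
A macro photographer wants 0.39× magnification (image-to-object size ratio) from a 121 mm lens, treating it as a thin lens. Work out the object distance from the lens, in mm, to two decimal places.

With m = dᵢ/dₒ and 1/f = 1/dₒ + 1/dᵢ, substituting dᵢ = m·dₒ gives 1/f = (1 + 1/m)/dₒ, hence dₒ = f·(1 + 1/m).
dₒ = 121 × (1 + 1/0.39) = 121 × 3.56410 ≈ 431.256 mm.

431.26 mm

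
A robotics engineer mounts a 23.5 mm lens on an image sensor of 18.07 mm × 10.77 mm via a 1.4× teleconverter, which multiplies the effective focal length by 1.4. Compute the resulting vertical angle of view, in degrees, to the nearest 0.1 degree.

18.6°

Effective focal length f = 23.5 × 1.4 = 32.9 mm.
α = 2·arctan(10.77 / (2 × 32.9)) = 2·arctan(0.16368) ≈ 18.5912°.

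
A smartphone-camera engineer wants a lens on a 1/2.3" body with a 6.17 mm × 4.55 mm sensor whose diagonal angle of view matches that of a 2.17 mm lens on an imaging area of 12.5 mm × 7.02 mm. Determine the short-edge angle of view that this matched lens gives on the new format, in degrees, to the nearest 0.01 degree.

Sensor diagonal = √(12.5² + 7.02²) = √205.5304 ≈ 14.3363 mm.
Sensor diagonal = √(6.17² + 4.55²) = √58.7714 ≈ 7.6663 mm.
Equal diagonal AOV ⇒ f₂ = f₁ · 7.6663/14.3363 = 2.17 × 0.53474 ≈ 1.1604 mm.
Short-edge AOV on the new format = 2·arctan(4.55 / (2 × 1.1604)) = 2·arctan(1.96054) ≈ 125.9512°.

125.95°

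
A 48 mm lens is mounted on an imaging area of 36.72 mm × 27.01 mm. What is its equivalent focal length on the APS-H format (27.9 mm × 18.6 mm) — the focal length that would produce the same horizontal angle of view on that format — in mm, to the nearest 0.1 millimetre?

Equal angle of view means equal width/f ratio, so f₂ = f₁ · (width₂/width₁) = 48 × 27.9/36.72.
f₂ = 48 × 0.75980 ≈ 36.471 mm.

36.5 mm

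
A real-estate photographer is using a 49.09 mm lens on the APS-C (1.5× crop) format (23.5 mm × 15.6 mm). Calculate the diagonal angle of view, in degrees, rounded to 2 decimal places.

32.06°

Sensor diagonal = √(23.5² + 15.6²) = √795.6100 ≈ 28.2066 mm.
Angle of view α = 2·arctan(d/2f) with d = 28.2066 mm and f = 49.09 mm.
d/2f = 0.28729; arctan(0.28729) ≈ 16.0291°, so α ≈ 32.0581°.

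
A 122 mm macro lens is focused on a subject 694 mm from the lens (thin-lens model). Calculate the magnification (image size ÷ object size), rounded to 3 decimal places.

Thin lens: 1/f = 1/dₒ + 1/dᵢ → 1/dᵢ = 1/122 − 1/694 = 0.0067558 mm⁻¹, so dᵢ ≈ 148.0210 mm.
Magnification m = dᵢ/dₒ = 148.0210/694 ≈ 0.21329.

0.213×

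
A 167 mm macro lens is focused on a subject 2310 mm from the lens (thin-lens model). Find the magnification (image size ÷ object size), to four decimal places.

Thin lens: 1/f = 1/dₒ + 1/dᵢ → 1/dᵢ = 1/167 − 1/2310 = 0.0055551 mm⁻¹, so dᵢ ≈ 180.0140 mm.
Magnification m = dᵢ/dₒ = 180.0140/2310 ≈ 0.07793.

0.0779×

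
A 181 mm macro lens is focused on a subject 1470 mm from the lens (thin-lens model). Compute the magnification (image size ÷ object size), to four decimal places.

Thin lens: 1/f = 1/dₒ + 1/dᵢ → 1/dᵢ = 1/181 − 1/1470 = 0.0048446 mm⁻¹, so dᵢ ≈ 206.4158 mm.
Magnification m = dᵢ/dₒ = 206.4158/1470 ≈ 0.14042.

0.1404×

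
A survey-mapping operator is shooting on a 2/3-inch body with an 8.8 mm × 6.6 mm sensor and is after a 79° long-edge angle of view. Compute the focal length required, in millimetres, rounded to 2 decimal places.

5.34 mm

From α = 2·arctan(w/2f) we get f = w / (2·tan(α/2)).
With w = 8.8 mm and α/2 = 39.5°, tan(α/2) ≈ 0.82434, so f ≈ 8.8 / 1.64867 ≈ 5.3376 mm.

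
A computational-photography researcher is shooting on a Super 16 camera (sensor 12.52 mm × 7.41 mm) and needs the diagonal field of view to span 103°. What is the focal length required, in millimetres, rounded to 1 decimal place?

5.8 mm

Sensor diagonal = √(12.52² + 7.41²) = √211.6585 ≈ 14.5485 mm.
From α = 2·arctan(d/2f) we get f = d / (2·tan(α/2)).
With d = 14.5485 mm and α/2 = 51.5°, tan(α/2) ≈ 1.25717, so f ≈ 14.5485 / 2.51434 ≈ 5.7862 mm.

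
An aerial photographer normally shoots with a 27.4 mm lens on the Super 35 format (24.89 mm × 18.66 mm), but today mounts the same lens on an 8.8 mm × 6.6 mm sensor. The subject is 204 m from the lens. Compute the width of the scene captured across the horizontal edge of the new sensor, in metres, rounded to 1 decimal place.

The focal length stays 27.4 mm; the relevant sensor dimension is now w = 8.8 mm. Object distance dₒ = 204 m = 204000 mm.
Thin-lens field width W = w·(dₒ − f)/f = 8.8 × (204000 − 27.4)/27.4 ≈ 65509.448 mm = 65.5094 m.

65.5 m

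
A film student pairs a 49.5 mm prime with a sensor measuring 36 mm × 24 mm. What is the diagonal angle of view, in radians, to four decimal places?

0.8240 rad

Sensor diagonal = √(36² + 24²) = √1872.0000 ≈ 43.2666 mm.
Angle of view α = 2·arctan(d/2f) with d = 43.2666 mm and f = 49.5 mm.
d/2f = 0.43704; arctan(0.43704) ≈ 0.4120 rad, so α ≈ 0.8240 rad.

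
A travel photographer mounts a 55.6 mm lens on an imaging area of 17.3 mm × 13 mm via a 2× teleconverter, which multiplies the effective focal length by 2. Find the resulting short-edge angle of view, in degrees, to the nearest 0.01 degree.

6.69°

Effective focal length f = 55.6 × 2 = 111.2 mm.
α = 2·arctan(13 / (2 × 111.2)) = 2·arctan(0.05845) ≈ 6.6906°.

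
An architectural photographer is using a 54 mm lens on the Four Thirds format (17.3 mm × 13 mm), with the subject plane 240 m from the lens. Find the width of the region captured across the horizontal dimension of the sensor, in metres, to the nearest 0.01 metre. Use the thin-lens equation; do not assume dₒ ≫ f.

dₒ: 240 m = 240000 mm.
Similar triangles through the lens centre give W/dₒ = w/dᵢ; with 1/f = 1/dₒ + 1/dᵢ this gives W = w·(dₒ − f)/f.
W = 17.3 mm × (240000 − 54) / 54 = 17.3 × 4443.4444 ≈ 76871.589 mm = 76.8716 m.

76.87 m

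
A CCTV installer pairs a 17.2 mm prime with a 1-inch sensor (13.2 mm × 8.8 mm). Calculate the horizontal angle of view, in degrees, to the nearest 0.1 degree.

42.0°

Angle of view α = 2·arctan(w/2f) with w = 13.2 mm and f = 17.2 mm.
w/2f = 0.38372; arctan(0.38372) ≈ 20.9929°, so α ≈ 41.9857°.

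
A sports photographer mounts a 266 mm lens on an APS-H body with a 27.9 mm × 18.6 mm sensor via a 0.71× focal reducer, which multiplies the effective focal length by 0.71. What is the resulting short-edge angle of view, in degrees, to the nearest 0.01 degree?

Effective focal length f = 266 × 0.71 = 188.86 mm.
α = 2·arctan(18.6 / (2 × 188.86)) = 2·arctan(0.04924) ≈ 5.6383°.

5.64°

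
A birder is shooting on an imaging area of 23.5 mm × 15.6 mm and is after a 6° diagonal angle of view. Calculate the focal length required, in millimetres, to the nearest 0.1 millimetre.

269.1 mm

Sensor diagonal = √(23.5² + 15.6²) = √795.6100 ≈ 28.2066 mm.
From α = 2·arctan(d/2f) we get f = d / (2·tan(α/2)).
With d = 28.2066 mm and α/2 = 3°, tan(α/2) ≈ 0.05241, so f ≈ 28.2066 / 0.10482 ≈ 269.1066 mm.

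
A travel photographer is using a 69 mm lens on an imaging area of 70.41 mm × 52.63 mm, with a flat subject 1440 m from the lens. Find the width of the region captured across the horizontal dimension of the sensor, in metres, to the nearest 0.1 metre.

dₒ: 1440 m = 1.44e+06 mm.
Similar triangles through the lens centre give W/dₒ = w/dᵢ; with 1/f = 1/dₒ + 1/dᵢ this gives W = w·(dₒ − f)/f.
W = 70.41 mm × (1.44e+06 − 69) / 69 = 70.41 × 20868.5652 ≈ 1469355.677 mm = 1469.36 m.

1469.4 m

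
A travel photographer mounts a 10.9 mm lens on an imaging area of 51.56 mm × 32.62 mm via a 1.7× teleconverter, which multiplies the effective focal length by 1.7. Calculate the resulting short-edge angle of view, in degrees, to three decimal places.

82.708°

Effective focal length f = 10.9 × 1.7 = 18.53 mm.
α = 2·arctan(32.62 / (2 × 18.53)) = 2·arctan(0.88019) ≈ 82.7081°.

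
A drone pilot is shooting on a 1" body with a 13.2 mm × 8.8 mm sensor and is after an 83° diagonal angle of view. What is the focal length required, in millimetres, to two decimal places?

Sensor diagonal = √(13.2² + 8.8²) = √251.6800 ≈ 15.8644 mm.
From α = 2·arctan(d/2f) we get f = d / (2·tan(α/2)).
With d = 15.8644 mm and α/2 = 41.5°, tan(α/2) ≈ 0.88473, so f ≈ 15.8644 / 1.76945 ≈ 8.9657 mm.

8.97 mm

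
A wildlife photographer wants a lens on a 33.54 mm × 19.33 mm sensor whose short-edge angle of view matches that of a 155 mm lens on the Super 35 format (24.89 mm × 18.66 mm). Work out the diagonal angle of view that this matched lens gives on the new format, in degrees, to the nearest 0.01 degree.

Equal short-edge AOV ⇒ f₂ = f₁ · 19.33/18.66 = 155 × 1.03591 ≈ 160.5654 mm.
Sensor diagonal = √(33.54² + 19.33²) = √1498.5805 ≈ 38.7115 mm.
Diagonal AOV on the new format = 2·arctan(38.7115 / (2 × 160.5654)) = 2·arctan(0.12055) ≈ 13.7474°.

13.75°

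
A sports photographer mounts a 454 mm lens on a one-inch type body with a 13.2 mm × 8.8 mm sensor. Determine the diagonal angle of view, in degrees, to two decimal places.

Sensor diagonal = √(13.2² + 8.8²) = √251.6800 ≈ 15.8644 mm.
Angle of view α = 2·arctan(d/2f) with d = 15.8644 mm and f = 454 mm.
d/2f = 0.01747; arctan(0.01747) ≈ 1.0010°, so α ≈ 2.0019°.

2.00°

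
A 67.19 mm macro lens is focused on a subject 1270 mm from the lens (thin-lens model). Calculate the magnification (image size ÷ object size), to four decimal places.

0.0559×

Thin lens: 1/f = 1/dₒ + 1/dᵢ → 1/dᵢ = 1/67.19 − 1/1270 = 0.0140958 mm⁻¹, so dᵢ ≈ 70.9433 mm.
Magnification m = dᵢ/dₒ = 70.9433/1270 ≈ 0.05586.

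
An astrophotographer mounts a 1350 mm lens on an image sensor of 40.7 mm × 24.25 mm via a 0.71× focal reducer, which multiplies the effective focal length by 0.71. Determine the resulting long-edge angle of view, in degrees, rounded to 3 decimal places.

2.433°

Effective focal length f = 1350 × 0.71 = 958.5 mm.
α = 2·arctan(40.7 / (2 × 958.5)) = 2·arctan(0.02123) ≈ 2.4325°.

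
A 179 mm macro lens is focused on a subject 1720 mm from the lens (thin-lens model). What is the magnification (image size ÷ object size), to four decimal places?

0.1162×

Thin lens: 1/f = 1/dₒ + 1/dᵢ → 1/dᵢ = 1/179 − 1/1720 = 0.0050052 mm⁻¹, so dᵢ ≈ 199.7923 mm.
Magnification m = dᵢ/dₒ = 199.7923/1720 ≈ 0.11616.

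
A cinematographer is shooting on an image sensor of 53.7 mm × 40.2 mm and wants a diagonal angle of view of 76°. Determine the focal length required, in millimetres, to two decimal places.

42.93 mm

Sensor diagonal = √(53.7² + 40.2²) = √4499.7300 ≈ 67.0800 mm.
From α = 2·arctan(d/2f) we get f = d / (2·tan(α/2)).
With d = 67.0800 mm and α/2 = 38°, tan(α/2) ≈ 0.78129, so f ≈ 67.0800 / 1.56257 ≈ 42.9293 mm.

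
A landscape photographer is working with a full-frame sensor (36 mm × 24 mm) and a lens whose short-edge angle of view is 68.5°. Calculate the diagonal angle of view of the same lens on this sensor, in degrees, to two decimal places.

101.66°

From the short-edge AOV: f = 24 / (2·tan(34.25°)) = 24 / 1.36175 ≈ 17.6244 mm.
Sensor diagonal = √(36² + 24²) = √1872.0000 ≈ 43.2666 mm.
Diagonal AOV = 2·arctan(43.2666 / (2 × 17.6244)) = 2·arctan(1.22747) ≈ 101.6615°.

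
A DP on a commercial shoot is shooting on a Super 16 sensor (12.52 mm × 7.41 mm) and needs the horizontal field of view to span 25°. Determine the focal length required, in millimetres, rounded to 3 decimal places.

28.237 mm

From α = 2·arctan(w/2f) we get f = w / (2·tan(α/2)).
With w = 12.52 mm and α/2 = 12.5°, tan(α/2) ≈ 0.22169, so f ≈ 12.52 / 0.44339 ≈ 28.2370 mm.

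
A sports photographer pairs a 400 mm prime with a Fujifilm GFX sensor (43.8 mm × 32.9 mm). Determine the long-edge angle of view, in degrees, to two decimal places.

Angle of view α = 2·arctan(w/2f) with w = 43.8 mm and f = 400 mm.
w/2f = 0.05475; arctan(0.05475) ≈ 3.1338°, so α ≈ 6.2676°.

6.27°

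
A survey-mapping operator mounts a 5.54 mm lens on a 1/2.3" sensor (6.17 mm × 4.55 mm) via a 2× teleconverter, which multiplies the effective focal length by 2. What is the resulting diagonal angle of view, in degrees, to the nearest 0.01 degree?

Effective focal length f = 5.54 × 2 = 11.08 mm.
Sensor diagonal = √(6.17² + 4.55²) = √58.7714 ≈ 7.6663 mm.
α = 2·arctan(7.666 / (2 × 11.08)) = 2·arctan(0.34595) ≈ 38.1661°.

38.17°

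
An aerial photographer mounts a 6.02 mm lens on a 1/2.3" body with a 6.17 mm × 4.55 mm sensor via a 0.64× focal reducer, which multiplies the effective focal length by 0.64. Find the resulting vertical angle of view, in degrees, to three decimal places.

Effective focal length f = 6.02 × 0.64 = 3.8528 mm.
α = 2·arctan(4.55 / (2 × 3.8528)) = 2·arctan(0.59048) ≈ 61.1220°.

61.122°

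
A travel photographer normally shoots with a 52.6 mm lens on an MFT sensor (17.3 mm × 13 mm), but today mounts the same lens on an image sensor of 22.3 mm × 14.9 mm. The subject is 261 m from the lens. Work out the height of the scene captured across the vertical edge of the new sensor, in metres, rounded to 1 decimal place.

The focal length stays 52.6 mm; the relevant sensor dimension is now h = 14.9 mm. Object distance dₒ = 261 m = 261000 mm.
Thin-lens field height W = h·(dₒ − f)/f = 14.9 × (261000 − 52.6)/52.6 ≈ 73918.560 mm = 73.9186 m.

73.9 m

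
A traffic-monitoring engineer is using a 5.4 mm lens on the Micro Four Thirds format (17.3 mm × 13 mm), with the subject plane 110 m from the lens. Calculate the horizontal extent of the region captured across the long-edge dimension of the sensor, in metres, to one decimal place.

352.4 m

dₒ: 110 m = 110000 mm.
Similar triangles through the lens centre give W/dₒ = w/dᵢ; with 1/f = 1/dₒ + 1/dᵢ this gives W = w·(dₒ − f)/f.
W = 17.3 mm × (110000 − 5.4) / 5.4 = 17.3 × 20369.3704 ≈ 352390.107 mm = 352.39 m.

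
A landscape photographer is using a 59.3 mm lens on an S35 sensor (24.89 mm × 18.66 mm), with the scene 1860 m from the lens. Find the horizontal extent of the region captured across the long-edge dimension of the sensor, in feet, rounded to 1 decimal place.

dₒ: 1860 m = 1.86e+06 mm.
Similar triangles through the lens centre give W/dₒ = w/dᵢ; with 1/f = 1/dₒ + 1/dᵢ this gives W = w·(dₒ − f)/f.
W = 24.89 mm × (1.86e+06 − 59.3) / 59.3 = 24.89 × 31364.9359 ≈ 780673.255 mm = 780673.255/304.8 ft = 2561.26 ft.

2561.3 ft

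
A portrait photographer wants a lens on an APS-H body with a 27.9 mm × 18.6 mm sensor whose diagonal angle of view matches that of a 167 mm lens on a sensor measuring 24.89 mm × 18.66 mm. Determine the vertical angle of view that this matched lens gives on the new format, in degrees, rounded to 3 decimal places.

5.915°

Sensor diagonal = √(24.89² + 18.66²) = √967.7077 ≈ 31.1080 mm.
Sensor diagonal = √(27.9² + 18.6²) = √1124.3700 ≈ 33.5316 mm.
Equal diagonal AOV ⇒ f₂ = f₁ · 33.5316/31.1080 = 167 × 1.07791 ≈ 180.0110 mm.
Vertical AOV on the new format = 2·arctan(18.6 / (2 × 180.0110)) = 2·arctan(0.05166) ≈ 5.9149°.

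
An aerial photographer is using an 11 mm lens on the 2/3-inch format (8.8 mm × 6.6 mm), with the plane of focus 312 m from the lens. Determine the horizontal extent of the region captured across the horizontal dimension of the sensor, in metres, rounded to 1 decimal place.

dₒ: 312 m = 312000 mm.
Similar triangles through the lens centre give W/dₒ = w/dᵢ; with 1/f = 1/dₒ + 1/dᵢ this gives W = w·(dₒ − f)/f.
W = 8.8 mm × (312000 − 11) / 11 = 8.8 × 28362.6364 ≈ 249591.200 mm = 249.591 m.

249.6 m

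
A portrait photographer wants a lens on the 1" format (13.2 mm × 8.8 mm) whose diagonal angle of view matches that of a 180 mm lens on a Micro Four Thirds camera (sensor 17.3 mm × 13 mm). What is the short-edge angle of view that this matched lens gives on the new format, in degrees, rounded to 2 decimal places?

3.82°

Sensor diagonal = √(17.3² + 13²) = √468.2900 ≈ 21.6400 mm.
Sensor diagonal = √(13.2² + 8.8²) = √251.6800 ≈ 15.8644 mm.
Equal diagonal AOV ⇒ f₂ = f₁ · 15.8644/21.6400 = 180 × 0.73311 ≈ 131.9591 mm.
Short-edge AOV on the new format = 2·arctan(8.8 / (2 × 131.9591)) = 2·arctan(0.03334) ≈ 3.8195°.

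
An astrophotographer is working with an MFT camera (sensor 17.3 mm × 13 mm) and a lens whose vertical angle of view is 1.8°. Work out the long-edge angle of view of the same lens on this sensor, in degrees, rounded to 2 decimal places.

2.40°

From the vertical AOV: f = 13 / (2·tan(0.9°)) = 13 / 0.03142 ≈ 413.7688 mm.
Long-edge AOV = 2·arctan(17.3 / (2 × 413.7688)) = 2·arctan(0.02091) ≈ 2.3952°.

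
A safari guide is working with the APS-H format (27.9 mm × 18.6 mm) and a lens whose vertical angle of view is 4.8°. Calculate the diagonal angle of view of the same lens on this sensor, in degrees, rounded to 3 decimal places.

8.642°

From the vertical AOV: f = 18.6 / (2·tan(2.4°)) = 18.6 / 0.08382 ≈ 221.8913 mm.
Sensor diagonal = √(27.9² + 18.6²) = √1124.3700 ≈ 33.5316 mm.
Diagonal AOV = 2·arctan(33.5316 / (2 × 221.8913)) = 2·arctan(0.07556) ≈ 8.6420°.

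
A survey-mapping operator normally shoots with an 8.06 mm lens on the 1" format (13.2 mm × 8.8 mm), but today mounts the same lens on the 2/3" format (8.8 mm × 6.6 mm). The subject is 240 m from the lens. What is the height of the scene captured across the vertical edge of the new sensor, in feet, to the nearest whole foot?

645 ft

The focal length stays 8.06 mm; the relevant sensor dimension is now h = 6.6 mm. Object distance dₒ = 240 m = 240000 mm.
Thin-lens field height W = h·(dₒ − f)/f = 6.6 × (240000 − 8.06)/8.06 ≈ 196519.455 mm = 196519.455/304.8 ft = 644.749 ft.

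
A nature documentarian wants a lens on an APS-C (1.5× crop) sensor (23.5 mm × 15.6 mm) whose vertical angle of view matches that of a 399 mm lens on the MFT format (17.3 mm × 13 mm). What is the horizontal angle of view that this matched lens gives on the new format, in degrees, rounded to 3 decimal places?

Equal vertical AOV ⇒ f₂ = f₁ · 15.6/13 = 399 × 1.20000 ≈ 478.8000 mm.
Horizontal AOV on the new format = 2·arctan(23.5 / (2 × 478.8000)) = 2·arctan(0.02454) ≈ 2.8116°.

2.812°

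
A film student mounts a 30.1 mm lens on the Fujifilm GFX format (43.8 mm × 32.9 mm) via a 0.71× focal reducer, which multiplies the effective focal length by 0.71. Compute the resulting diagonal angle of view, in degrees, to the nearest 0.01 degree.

Effective focal length f = 30.1 × 0.71 = 21.371 mm.
Sensor diagonal = √(43.8² + 32.9²) = √3000.8500 ≈ 54.7800 mm.
α = 2·arctan(54.780 / (2 × 21.371)) = 2·arctan(1.28164) ≈ 104.0739°.

104.07°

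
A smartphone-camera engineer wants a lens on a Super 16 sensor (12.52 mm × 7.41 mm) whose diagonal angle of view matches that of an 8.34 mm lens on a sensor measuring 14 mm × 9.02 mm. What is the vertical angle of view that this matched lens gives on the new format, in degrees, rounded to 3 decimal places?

53.910°

Sensor diagonal = √(14² + 9.02²) = √277.3604 ≈ 16.6541 mm.
Sensor diagonal = √(12.52² + 7.41²) = √211.6585 ≈ 14.5485 mm.
Equal diagonal AOV ⇒ f₂ = f₁ · 14.5485/16.6541 = 8.34 × 0.87357 ≈ 7.2855 mm.
Vertical AOV on the new format = 2·arctan(7.41 / (2 × 7.2855)) = 2·arctan(0.50854) ≈ 53.9105°.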